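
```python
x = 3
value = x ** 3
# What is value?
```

Answer: 27

Derivation:
Trace (tracking value):
x = 3  # -> x = 3
value = x ** 3  # -> value = 27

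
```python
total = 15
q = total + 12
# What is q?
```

Answer: 27

Derivation:
Trace (tracking q):
total = 15  # -> total = 15
q = total + 12  # -> q = 27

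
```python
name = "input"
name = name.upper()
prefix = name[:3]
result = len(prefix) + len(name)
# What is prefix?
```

Answer: 'INP'

Derivation:
Trace (tracking prefix):
name = 'input'  # -> name = 'input'
name = name.upper()  # -> name = 'INPUT'
prefix = name[:3]  # -> prefix = 'INP'
result = len(prefix) + len(name)  # -> result = 8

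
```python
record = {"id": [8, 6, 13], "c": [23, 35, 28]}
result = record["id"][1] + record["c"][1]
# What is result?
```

Trace (tracking result):
record = {'id': [8, 6, 13], 'c': [23, 35, 28]}  # -> record = {'id': [8, 6, 13], 'c': [23, 35, 28]}
result = record['id'][1] + record['c'][1]  # -> result = 41

Answer: 41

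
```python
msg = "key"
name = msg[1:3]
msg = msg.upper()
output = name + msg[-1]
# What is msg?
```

Trace (tracking msg):
msg = 'key'  # -> msg = 'key'
name = msg[1:3]  # -> name = 'ey'
msg = msg.upper()  # -> msg = 'KEY'
output = name + msg[-1]  # -> output = 'eyY'

Answer: 'KEY'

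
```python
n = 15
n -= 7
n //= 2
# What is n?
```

Trace (tracking n):
n = 15  # -> n = 15
n -= 7  # -> n = 8
n //= 2  # -> n = 4

Answer: 4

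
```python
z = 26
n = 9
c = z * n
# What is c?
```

Trace (tracking c):
z = 26  # -> z = 26
n = 9  # -> n = 9
c = z * n  # -> c = 234

Answer: 234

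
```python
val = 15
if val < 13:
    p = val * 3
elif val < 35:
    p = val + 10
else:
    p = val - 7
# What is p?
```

Answer: 25

Derivation:
Trace (tracking p):
val = 15  # -> val = 15
if val < 13:  # condition is False
elif val < 35:  # condition is True
    p = val + 10  # -> p = 25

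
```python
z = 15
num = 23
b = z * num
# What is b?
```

Trace (tracking b):
z = 15  # -> z = 15
num = 23  # -> num = 23
b = z * num  # -> b = 345

Answer: 345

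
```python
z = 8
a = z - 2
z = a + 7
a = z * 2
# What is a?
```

Answer: 26

Derivation:
Trace (tracking a):
z = 8  # -> z = 8
a = z - 2  # -> a = 6
z = a + 7  # -> z = 13
a = z * 2  # -> a = 26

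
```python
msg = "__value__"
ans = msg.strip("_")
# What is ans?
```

Answer: 'value'

Derivation:
Trace (tracking ans):
msg = '__value__'  # -> msg = '__value__'
ans = msg.strip('_')  # -> ans = 'value'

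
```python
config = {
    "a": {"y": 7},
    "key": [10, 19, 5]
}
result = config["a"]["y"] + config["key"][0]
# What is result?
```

Answer: 17

Derivation:
Trace (tracking result):
config = {'a': {'y': 7}, 'key': [10, 19, 5]}  # -> config = {'a': {'y': 7}, 'key': [10, 19, 5]}
result = config['a']['y'] + config['key'][0]  # -> result = 17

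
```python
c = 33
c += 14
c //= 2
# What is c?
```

Trace (tracking c):
c = 33  # -> c = 33
c += 14  # -> c = 47
c //= 2  # -> c = 23

Answer: 23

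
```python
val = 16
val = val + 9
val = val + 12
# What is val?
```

Answer: 37

Derivation:
Trace (tracking val):
val = 16  # -> val = 16
val = val + 9  # -> val = 25
val = val + 12  # -> val = 37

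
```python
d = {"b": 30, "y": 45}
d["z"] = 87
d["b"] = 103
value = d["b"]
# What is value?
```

Trace (tracking value):
d = {'b': 30, 'y': 45}  # -> d = {'b': 30, 'y': 45}
d['z'] = 87  # -> d = {'b': 30, 'y': 45, 'z': 87}
d['b'] = 103  # -> d = {'b': 103, 'y': 45, 'z': 87}
value = d['b']  # -> value = 103

Answer: 103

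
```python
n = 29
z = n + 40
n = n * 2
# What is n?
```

Trace (tracking n):
n = 29  # -> n = 29
z = n + 40  # -> z = 69
n = n * 2  # -> n = 58

Answer: 58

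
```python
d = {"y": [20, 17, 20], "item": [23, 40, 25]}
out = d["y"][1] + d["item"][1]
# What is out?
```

Answer: 57

Derivation:
Trace (tracking out):
d = {'y': [20, 17, 20], 'item': [23, 40, 25]}  # -> d = {'y': [20, 17, 20], 'item': [23, 40, 25]}
out = d['y'][1] + d['item'][1]  # -> out = 57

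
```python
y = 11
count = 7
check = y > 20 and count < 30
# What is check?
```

Answer: False

Derivation:
Trace (tracking check):
y = 11  # -> y = 11
count = 7  # -> count = 7
check = y > 20 and count < 30  # -> check = False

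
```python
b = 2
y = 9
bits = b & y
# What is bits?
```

Trace (tracking bits):
b = 2  # -> b = 2
y = 9  # -> y = 9
bits = b & y  # -> bits = 0

Answer: 0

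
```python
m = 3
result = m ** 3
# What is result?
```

Trace (tracking result):
m = 3  # -> m = 3
result = m ** 3  # -> result = 27

Answer: 27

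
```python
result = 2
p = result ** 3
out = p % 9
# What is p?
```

Trace (tracking p):
result = 2  # -> result = 2
p = result ** 3  # -> p = 8
out = p % 9  # -> out = 8

Answer: 8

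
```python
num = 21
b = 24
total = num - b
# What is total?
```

Answer: -3

Derivation:
Trace (tracking total):
num = 21  # -> num = 21
b = 24  # -> b = 24
total = num - b  # -> total = -3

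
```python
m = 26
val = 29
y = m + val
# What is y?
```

Trace (tracking y):
m = 26  # -> m = 26
val = 29  # -> val = 29
y = m + val  # -> y = 55

Answer: 55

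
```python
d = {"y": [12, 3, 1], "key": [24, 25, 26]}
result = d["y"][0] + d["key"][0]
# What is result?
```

Answer: 36

Derivation:
Trace (tracking result):
d = {'y': [12, 3, 1], 'key': [24, 25, 26]}  # -> d = {'y': [12, 3, 1], 'key': [24, 25, 26]}
result = d['y'][0] + d['key'][0]  # -> result = 36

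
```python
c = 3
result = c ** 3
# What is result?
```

Trace (tracking result):
c = 3  # -> c = 3
result = c ** 3  # -> result = 27

Answer: 27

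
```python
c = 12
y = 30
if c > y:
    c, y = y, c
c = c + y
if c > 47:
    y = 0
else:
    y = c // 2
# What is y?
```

Trace (tracking y):
c = 12  # -> c = 12
y = 30  # -> y = 30
if c > y:  # condition is False
c = c + y  # -> c = 42
if c > 47:  # condition is False
else:
    y = c // 2  # -> y = 21

Answer: 21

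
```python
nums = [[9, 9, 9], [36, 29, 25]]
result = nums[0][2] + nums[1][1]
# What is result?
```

Answer: 38

Derivation:
Trace (tracking result):
nums = [[9, 9, 9], [36, 29, 25]]  # -> nums = [[9, 9, 9], [36, 29, 25]]
result = nums[0][2] + nums[1][1]  # -> result = 38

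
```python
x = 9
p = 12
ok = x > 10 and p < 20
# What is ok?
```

Answer: False

Derivation:
Trace (tracking ok):
x = 9  # -> x = 9
p = 12  # -> p = 12
ok = x > 10 and p < 20  # -> ok = False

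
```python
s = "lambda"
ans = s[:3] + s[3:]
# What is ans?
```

Trace (tracking ans):
s = 'lambda'  # -> s = 'lambda'
ans = s[:3] + s[3:]  # -> ans = 'lambda'

Answer: 'lambda'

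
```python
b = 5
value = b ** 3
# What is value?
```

Trace (tracking value):
b = 5  # -> b = 5
value = b ** 3  # -> value = 125

Answer: 125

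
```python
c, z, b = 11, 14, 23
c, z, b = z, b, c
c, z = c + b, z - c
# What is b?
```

Answer: 11

Derivation:
Trace (tracking b):
c, z, b = (11, 14, 23)  # -> c = 11, z = 14, b = 23
c, z, b = (z, b, c)  # -> c = 14, z = 23, b = 11
c, z = (c + b, z - c)  # -> c = 25, z = 9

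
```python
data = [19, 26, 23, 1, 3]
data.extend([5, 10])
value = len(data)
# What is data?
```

Answer: [19, 26, 23, 1, 3, 5, 10]

Derivation:
Trace (tracking data):
data = [19, 26, 23, 1, 3]  # -> data = [19, 26, 23, 1, 3]
data.extend([5, 10])  # -> data = [19, 26, 23, 1, 3, 5, 10]
value = len(data)  # -> value = 7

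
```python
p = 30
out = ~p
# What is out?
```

Answer: -31

Derivation:
Trace (tracking out):
p = 30  # -> p = 30
out = ~p  # -> out = -31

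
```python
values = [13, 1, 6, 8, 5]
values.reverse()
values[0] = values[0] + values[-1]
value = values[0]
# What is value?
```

Answer: 18

Derivation:
Trace (tracking value):
values = [13, 1, 6, 8, 5]  # -> values = [13, 1, 6, 8, 5]
values.reverse()  # -> values = [5, 8, 6, 1, 13]
values[0] = values[0] + values[-1]  # -> values = [18, 8, 6, 1, 13]
value = values[0]  # -> value = 18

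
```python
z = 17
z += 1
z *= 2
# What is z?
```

Answer: 36

Derivation:
Trace (tracking z):
z = 17  # -> z = 17
z += 1  # -> z = 18
z *= 2  # -> z = 36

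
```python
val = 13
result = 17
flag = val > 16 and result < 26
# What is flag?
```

Answer: False

Derivation:
Trace (tracking flag):
val = 13  # -> val = 13
result = 17  # -> result = 17
flag = val > 16 and result < 26  # -> flag = False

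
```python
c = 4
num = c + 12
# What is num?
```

Answer: 16

Derivation:
Trace (tracking num):
c = 4  # -> c = 4
num = c + 12  # -> num = 16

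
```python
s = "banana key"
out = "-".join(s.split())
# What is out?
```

Answer: 'banana-key'

Derivation:
Trace (tracking out):
s = 'banana key'  # -> s = 'banana key'
out = '-'.join(s.split())  # -> out = 'banana-key'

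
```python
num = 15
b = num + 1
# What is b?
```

Trace (tracking b):
num = 15  # -> num = 15
b = num + 1  # -> b = 16

Answer: 16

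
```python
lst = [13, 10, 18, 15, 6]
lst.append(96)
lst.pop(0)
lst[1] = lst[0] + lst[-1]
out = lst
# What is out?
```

Answer: [10, 106, 15, 6, 96]

Derivation:
Trace (tracking out):
lst = [13, 10, 18, 15, 6]  # -> lst = [13, 10, 18, 15, 6]
lst.append(96)  # -> lst = [13, 10, 18, 15, 6, 96]
lst.pop(0)  # -> lst = [10, 18, 15, 6, 96]
lst[1] = lst[0] + lst[-1]  # -> lst = [10, 106, 15, 6, 96]
out = lst  # -> out = [10, 106, 15, 6, 96]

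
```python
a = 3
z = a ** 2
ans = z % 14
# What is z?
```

Answer: 9

Derivation:
Trace (tracking z):
a = 3  # -> a = 3
z = a ** 2  # -> z = 9
ans = z % 14  # -> ans = 9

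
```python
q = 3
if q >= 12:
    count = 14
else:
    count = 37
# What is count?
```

Trace (tracking count):
q = 3  # -> q = 3
if q >= 12:  # condition is False
else:
    count = 37  # -> count = 37

Answer: 37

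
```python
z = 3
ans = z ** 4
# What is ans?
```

Trace (tracking ans):
z = 3  # -> z = 3
ans = z ** 4  # -> ans = 81

Answer: 81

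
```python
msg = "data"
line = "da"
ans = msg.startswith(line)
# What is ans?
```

Answer: True

Derivation:
Trace (tracking ans):
msg = 'data'  # -> msg = 'data'
line = 'da'  # -> line = 'da'
ans = msg.startswith(line)  # -> ans = True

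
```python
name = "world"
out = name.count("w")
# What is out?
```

Trace (tracking out):
name = 'world'  # -> name = 'world'
out = name.count('w')  # -> out = 1

Answer: 1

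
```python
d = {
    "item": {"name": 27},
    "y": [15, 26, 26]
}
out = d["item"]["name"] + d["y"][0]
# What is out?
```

Trace (tracking out):
d = {'item': {'name': 27}, 'y': [15, 26, 26]}  # -> d = {'item': {'name': 27}, 'y': [15, 26, 26]}
out = d['item']['name'] + d['y'][0]  # -> out = 42

Answer: 42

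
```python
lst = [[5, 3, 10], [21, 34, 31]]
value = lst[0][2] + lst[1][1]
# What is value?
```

Trace (tracking value):
lst = [[5, 3, 10], [21, 34, 31]]  # -> lst = [[5, 3, 10], [21, 34, 31]]
value = lst[0][2] + lst[1][1]  # -> value = 44

Answer: 44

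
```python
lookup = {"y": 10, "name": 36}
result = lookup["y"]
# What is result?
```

Answer: 10

Derivation:
Trace (tracking result):
lookup = {'y': 10, 'name': 36}  # -> lookup = {'y': 10, 'name': 36}
result = lookup['y']  # -> result = 10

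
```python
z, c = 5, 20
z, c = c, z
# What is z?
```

Answer: 20

Derivation:
Trace (tracking z):
z, c = (5, 20)  # -> z = 5, c = 20
z, c = (c, z)  # -> z = 20, c = 5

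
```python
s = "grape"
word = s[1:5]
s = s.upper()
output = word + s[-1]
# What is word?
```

Answer: 'rape'

Derivation:
Trace (tracking word):
s = 'grape'  # -> s = 'grape'
word = s[1:5]  # -> word = 'rape'
s = s.upper()  # -> s = 'GRAPE'
output = word + s[-1]  # -> output = 'rapeE'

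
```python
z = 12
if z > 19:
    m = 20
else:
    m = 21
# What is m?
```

Trace (tracking m):
z = 12  # -> z = 12
if z > 19:  # condition is False
else:
    m = 21  # -> m = 21

Answer: 21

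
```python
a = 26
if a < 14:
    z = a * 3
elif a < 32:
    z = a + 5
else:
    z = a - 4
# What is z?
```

Answer: 31

Derivation:
Trace (tracking z):
a = 26  # -> a = 26
if a < 14:  # condition is False
elif a < 32:  # condition is True
    z = a + 5  # -> z = 31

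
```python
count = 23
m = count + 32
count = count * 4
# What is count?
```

Trace (tracking count):
count = 23  # -> count = 23
m = count + 32  # -> m = 55
count = count * 4  # -> count = 92

Answer: 92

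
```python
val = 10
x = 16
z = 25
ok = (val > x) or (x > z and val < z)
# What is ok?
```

Answer: False

Derivation:
Trace (tracking ok):
val = 10  # -> val = 10
x = 16  # -> x = 16
z = 25  # -> z = 25
ok = val > x or (x > z and val < z)  # -> ok = False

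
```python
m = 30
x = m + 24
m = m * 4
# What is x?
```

Answer: 54

Derivation:
Trace (tracking x):
m = 30  # -> m = 30
x = m + 24  # -> x = 54
m = m * 4  # -> m = 120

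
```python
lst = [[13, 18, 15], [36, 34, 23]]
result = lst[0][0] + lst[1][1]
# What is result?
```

Trace (tracking result):
lst = [[13, 18, 15], [36, 34, 23]]  # -> lst = [[13, 18, 15], [36, 34, 23]]
result = lst[0][0] + lst[1][1]  # -> result = 47

Answer: 47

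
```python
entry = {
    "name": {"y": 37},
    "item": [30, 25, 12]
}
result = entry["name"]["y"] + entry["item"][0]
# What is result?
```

Trace (tracking result):
entry = {'name': {'y': 37}, 'item': [30, 25, 12]}  # -> entry = {'name': {'y': 37}, 'item': [30, 25, 12]}
result = entry['name']['y'] + entry['item'][0]  # -> result = 67

Answer: 67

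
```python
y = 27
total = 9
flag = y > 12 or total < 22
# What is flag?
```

Trace (tracking flag):
y = 27  # -> y = 27
total = 9  # -> total = 9
flag = y > 12 or total < 22  # -> flag = True

Answer: True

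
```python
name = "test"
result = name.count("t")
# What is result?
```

Trace (tracking result):
name = 'test'  # -> name = 'test'
result = name.count('t')  # -> result = 2

Answer: 2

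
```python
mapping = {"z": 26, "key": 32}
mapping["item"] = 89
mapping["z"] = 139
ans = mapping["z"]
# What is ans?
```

Answer: 139

Derivation:
Trace (tracking ans):
mapping = {'z': 26, 'key': 32}  # -> mapping = {'z': 26, 'key': 32}
mapping['item'] = 89  # -> mapping = {'z': 26, 'key': 32, 'item': 89}
mapping['z'] = 139  # -> mapping = {'z': 139, 'key': 32, 'item': 89}
ans = mapping['z']  # -> ans = 139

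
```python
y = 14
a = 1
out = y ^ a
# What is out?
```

Trace (tracking out):
y = 14  # -> y = 14
a = 1  # -> a = 1
out = y ^ a  # -> out = 15

Answer: 15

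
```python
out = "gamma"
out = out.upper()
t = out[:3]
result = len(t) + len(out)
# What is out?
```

Answer: 'GAMMA'

Derivation:
Trace (tracking out):
out = 'gamma'  # -> out = 'gamma'
out = out.upper()  # -> out = 'GAMMA'
t = out[:3]  # -> t = 'GAM'
result = len(t) + len(out)  # -> result = 8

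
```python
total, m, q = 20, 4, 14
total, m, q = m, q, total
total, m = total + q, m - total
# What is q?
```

Trace (tracking q):
total, m, q = (20, 4, 14)  # -> total = 20, m = 4, q = 14
total, m, q = (m, q, total)  # -> total = 4, m = 14, q = 20
total, m = (total + q, m - total)  # -> total = 24, m = 10

Answer: 20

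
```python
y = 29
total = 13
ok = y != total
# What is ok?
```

Trace (tracking ok):
y = 29  # -> y = 29
total = 13  # -> total = 13
ok = y != total  # -> ok = True

Answer: True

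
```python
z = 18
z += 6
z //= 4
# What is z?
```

Trace (tracking z):
z = 18  # -> z = 18
z += 6  # -> z = 24
z //= 4  # -> z = 6

Answer: 6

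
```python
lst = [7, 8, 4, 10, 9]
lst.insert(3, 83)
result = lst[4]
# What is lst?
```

Trace (tracking lst):
lst = [7, 8, 4, 10, 9]  # -> lst = [7, 8, 4, 10, 9]
lst.insert(3, 83)  # -> lst = [7, 8, 4, 83, 10, 9]
result = lst[4]  # -> result = 10

Answer: [7, 8, 4, 83, 10, 9]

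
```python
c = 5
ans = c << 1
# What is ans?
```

Answer: 10

Derivation:
Trace (tracking ans):
c = 5  # -> c = 5
ans = c << 1  # -> ans = 10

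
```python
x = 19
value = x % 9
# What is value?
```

Trace (tracking value):
x = 19  # -> x = 19
value = x % 9  # -> value = 1

Answer: 1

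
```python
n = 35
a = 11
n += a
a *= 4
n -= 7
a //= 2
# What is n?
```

Trace (tracking n):
n = 35  # -> n = 35
a = 11  # -> a = 11
n += a  # -> n = 46
a *= 4  # -> a = 44
n -= 7  # -> n = 39
a //= 2  # -> a = 22

Answer: 39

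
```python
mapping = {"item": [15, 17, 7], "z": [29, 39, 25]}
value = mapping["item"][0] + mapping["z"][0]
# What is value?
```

Trace (tracking value):
mapping = {'item': [15, 17, 7], 'z': [29, 39, 25]}  # -> mapping = {'item': [15, 17, 7], 'z': [29, 39, 25]}
value = mapping['item'][0] + mapping['z'][0]  # -> value = 44

Answer: 44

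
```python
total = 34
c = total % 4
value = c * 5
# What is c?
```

Answer: 2

Derivation:
Trace (tracking c):
total = 34  # -> total = 34
c = total % 4  # -> c = 2
value = c * 5  # -> value = 10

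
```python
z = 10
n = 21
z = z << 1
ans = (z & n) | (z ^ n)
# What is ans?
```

Trace (tracking ans):
z = 10  # -> z = 10
n = 21  # -> n = 21
z = z << 1  # -> z = 20
ans = z & n | z ^ n  # -> ans = 21

Answer: 21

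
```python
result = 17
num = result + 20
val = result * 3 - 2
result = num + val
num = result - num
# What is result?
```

Answer: 86

Derivation:
Trace (tracking result):
result = 17  # -> result = 17
num = result + 20  # -> num = 37
val = result * 3 - 2  # -> val = 49
result = num + val  # -> result = 86
num = result - num  # -> num = 49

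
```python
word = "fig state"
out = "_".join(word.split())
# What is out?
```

Trace (tracking out):
word = 'fig state'  # -> word = 'fig state'
out = '_'.join(word.split())  # -> out = 'fig_state'

Answer: 'fig_state'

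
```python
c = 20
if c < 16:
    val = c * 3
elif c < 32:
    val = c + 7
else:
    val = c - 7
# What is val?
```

Trace (tracking val):
c = 20  # -> c = 20
if c < 16:  # condition is False
elif c < 32:  # condition is True
    val = c + 7  # -> val = 27

Answer: 27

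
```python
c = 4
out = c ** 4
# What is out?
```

Trace (tracking out):
c = 4  # -> c = 4
out = c ** 4  # -> out = 256

Answer: 256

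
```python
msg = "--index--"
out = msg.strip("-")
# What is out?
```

Answer: 'index'

Derivation:
Trace (tracking out):
msg = '--index--'  # -> msg = '--index--'
out = msg.strip('-')  # -> out = 'index'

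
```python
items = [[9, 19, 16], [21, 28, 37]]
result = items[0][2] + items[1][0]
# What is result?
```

Answer: 37

Derivation:
Trace (tracking result):
items = [[9, 19, 16], [21, 28, 37]]  # -> items = [[9, 19, 16], [21, 28, 37]]
result = items[0][2] + items[1][0]  # -> result = 37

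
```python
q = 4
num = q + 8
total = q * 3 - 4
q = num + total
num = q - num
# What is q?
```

Trace (tracking q):
q = 4  # -> q = 4
num = q + 8  # -> num = 12
total = q * 3 - 4  # -> total = 8
q = num + total  # -> q = 20
num = q - num  # -> num = 8

Answer: 20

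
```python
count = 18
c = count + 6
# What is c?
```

Trace (tracking c):
count = 18  # -> count = 18
c = count + 6  # -> c = 24

Answer: 24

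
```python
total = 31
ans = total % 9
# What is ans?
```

Trace (tracking ans):
total = 31  # -> total = 31
ans = total % 9  # -> ans = 4

Answer: 4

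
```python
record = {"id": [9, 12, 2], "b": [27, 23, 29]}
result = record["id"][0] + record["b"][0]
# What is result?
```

Answer: 36

Derivation:
Trace (tracking result):
record = {'id': [9, 12, 2], 'b': [27, 23, 29]}  # -> record = {'id': [9, 12, 2], 'b': [27, 23, 29]}
result = record['id'][0] + record['b'][0]  # -> result = 36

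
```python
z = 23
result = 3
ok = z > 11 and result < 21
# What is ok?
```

Trace (tracking ok):
z = 23  # -> z = 23
result = 3  # -> result = 3
ok = z > 11 and result < 21  # -> ok = True

Answer: True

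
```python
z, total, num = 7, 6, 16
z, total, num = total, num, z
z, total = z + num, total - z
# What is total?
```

Trace (tracking total):
z, total, num = (7, 6, 16)  # -> z = 7, total = 6, num = 16
z, total, num = (total, num, z)  # -> z = 6, total = 16, num = 7
z, total = (z + num, total - z)  # -> z = 13, total = 10

Answer: 10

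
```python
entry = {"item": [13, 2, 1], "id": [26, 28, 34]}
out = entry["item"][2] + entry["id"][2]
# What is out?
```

Answer: 35

Derivation:
Trace (tracking out):
entry = {'item': [13, 2, 1], 'id': [26, 28, 34]}  # -> entry = {'item': [13, 2, 1], 'id': [26, 28, 34]}
out = entry['item'][2] + entry['id'][2]  # -> out = 35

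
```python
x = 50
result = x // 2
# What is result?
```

Answer: 25

Derivation:
Trace (tracking result):
x = 50  # -> x = 50
result = x // 2  # -> result = 25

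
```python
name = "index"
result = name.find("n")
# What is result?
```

Answer: 1

Derivation:
Trace (tracking result):
name = 'index'  # -> name = 'index'
result = name.find('n')  # -> result = 1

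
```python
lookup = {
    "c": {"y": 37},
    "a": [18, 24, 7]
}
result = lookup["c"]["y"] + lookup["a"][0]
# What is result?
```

Answer: 55

Derivation:
Trace (tracking result):
lookup = {'c': {'y': 37}, 'a': [18, 24, 7]}  # -> lookup = {'c': {'y': 37}, 'a': [18, 24, 7]}
result = lookup['c']['y'] + lookup['a'][0]  # -> result = 55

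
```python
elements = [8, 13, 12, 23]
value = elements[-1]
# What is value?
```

Answer: 23

Derivation:
Trace (tracking value):
elements = [8, 13, 12, 23]  # -> elements = [8, 13, 12, 23]
value = elements[-1]  # -> value = 23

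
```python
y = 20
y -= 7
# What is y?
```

Trace (tracking y):
y = 20  # -> y = 20
y -= 7  # -> y = 13

Answer: 13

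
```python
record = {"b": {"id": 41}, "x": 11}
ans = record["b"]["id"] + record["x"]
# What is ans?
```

Answer: 52

Derivation:
Trace (tracking ans):
record = {'b': {'id': 41}, 'x': 11}  # -> record = {'b': {'id': 41}, 'x': 11}
ans = record['b']['id'] + record['x']  # -> ans = 52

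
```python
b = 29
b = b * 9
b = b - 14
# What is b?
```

Answer: 247

Derivation:
Trace (tracking b):
b = 29  # -> b = 29
b = b * 9  # -> b = 261
b = b - 14  # -> b = 247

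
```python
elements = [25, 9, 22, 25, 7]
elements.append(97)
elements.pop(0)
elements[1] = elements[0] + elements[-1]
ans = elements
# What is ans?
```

Trace (tracking ans):
elements = [25, 9, 22, 25, 7]  # -> elements = [25, 9, 22, 25, 7]
elements.append(97)  # -> elements = [25, 9, 22, 25, 7, 97]
elements.pop(0)  # -> elements = [9, 22, 25, 7, 97]
elements[1] = elements[0] + elements[-1]  # -> elements = [9, 106, 25, 7, 97]
ans = elements  # -> ans = [9, 106, 25, 7, 97]

Answer: [9, 106, 25, 7, 97]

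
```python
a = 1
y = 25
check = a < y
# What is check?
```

Answer: True

Derivation:
Trace (tracking check):
a = 1  # -> a = 1
y = 25  # -> y = 25
check = a < y  # -> check = True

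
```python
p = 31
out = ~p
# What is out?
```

Answer: -32

Derivation:
Trace (tracking out):
p = 31  # -> p = 31
out = ~p  # -> out = -32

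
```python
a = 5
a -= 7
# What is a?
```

Trace (tracking a):
a = 5  # -> a = 5
a -= 7  # -> a = -2

Answer: -2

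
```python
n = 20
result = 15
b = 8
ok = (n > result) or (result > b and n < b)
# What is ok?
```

Trace (tracking ok):
n = 20  # -> n = 20
result = 15  # -> result = 15
b = 8  # -> b = 8
ok = n > result or (result > b and n < b)  # -> ok = True

Answer: True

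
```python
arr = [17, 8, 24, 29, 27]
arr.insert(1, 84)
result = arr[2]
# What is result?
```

Trace (tracking result):
arr = [17, 8, 24, 29, 27]  # -> arr = [17, 8, 24, 29, 27]
arr.insert(1, 84)  # -> arr = [17, 84, 8, 24, 29, 27]
result = arr[2]  # -> result = 8

Answer: 8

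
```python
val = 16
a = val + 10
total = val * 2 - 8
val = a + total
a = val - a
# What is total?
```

Trace (tracking total):
val = 16  # -> val = 16
a = val + 10  # -> a = 26
total = val * 2 - 8  # -> total = 24
val = a + total  # -> val = 50
a = val - a  # -> a = 24

Answer: 24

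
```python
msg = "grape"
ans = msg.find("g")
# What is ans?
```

Answer: 0

Derivation:
Trace (tracking ans):
msg = 'grape'  # -> msg = 'grape'
ans = msg.find('g')  # -> ans = 0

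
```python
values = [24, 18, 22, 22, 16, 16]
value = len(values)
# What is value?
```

Trace (tracking value):
values = [24, 18, 22, 22, 16, 16]  # -> values = [24, 18, 22, 22, 16, 16]
value = len(values)  # -> value = 6

Answer: 6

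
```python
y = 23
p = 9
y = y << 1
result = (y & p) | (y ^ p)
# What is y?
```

Trace (tracking y):
y = 23  # -> y = 23
p = 9  # -> p = 9
y = y << 1  # -> y = 46
result = y & p | y ^ p  # -> result = 47

Answer: 46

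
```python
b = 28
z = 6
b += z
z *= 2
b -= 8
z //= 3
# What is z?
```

Answer: 4

Derivation:
Trace (tracking z):
b = 28  # -> b = 28
z = 6  # -> z = 6
b += z  # -> b = 34
z *= 2  # -> z = 12
b -= 8  # -> b = 26
z //= 3  # -> z = 4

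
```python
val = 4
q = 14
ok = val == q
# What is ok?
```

Trace (tracking ok):
val = 4  # -> val = 4
q = 14  # -> q = 14
ok = val == q  # -> ok = False

Answer: False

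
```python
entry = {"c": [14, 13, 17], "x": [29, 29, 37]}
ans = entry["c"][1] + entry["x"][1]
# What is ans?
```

Trace (tracking ans):
entry = {'c': [14, 13, 17], 'x': [29, 29, 37]}  # -> entry = {'c': [14, 13, 17], 'x': [29, 29, 37]}
ans = entry['c'][1] + entry['x'][1]  # -> ans = 42

Answer: 42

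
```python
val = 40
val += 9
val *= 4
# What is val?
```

Answer: 196

Derivation:
Trace (tracking val):
val = 40  # -> val = 40
val += 9  # -> val = 49
val *= 4  # -> val = 196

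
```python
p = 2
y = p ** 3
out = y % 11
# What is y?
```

Trace (tracking y):
p = 2  # -> p = 2
y = p ** 3  # -> y = 8
out = y % 11  # -> out = 8

Answer: 8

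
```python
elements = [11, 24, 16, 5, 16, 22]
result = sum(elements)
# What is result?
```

Trace (tracking result):
elements = [11, 24, 16, 5, 16, 22]  # -> elements = [11, 24, 16, 5, 16, 22]
result = sum(elements)  # -> result = 94

Answer: 94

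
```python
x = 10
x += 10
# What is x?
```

Answer: 20

Derivation:
Trace (tracking x):
x = 10  # -> x = 10
x += 10  # -> x = 20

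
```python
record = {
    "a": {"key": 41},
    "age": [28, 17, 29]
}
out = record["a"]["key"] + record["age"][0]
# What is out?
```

Answer: 69

Derivation:
Trace (tracking out):
record = {'a': {'key': 41}, 'age': [28, 17, 29]}  # -> record = {'a': {'key': 41}, 'age': [28, 17, 29]}
out = record['a']['key'] + record['age'][0]  # -> out = 69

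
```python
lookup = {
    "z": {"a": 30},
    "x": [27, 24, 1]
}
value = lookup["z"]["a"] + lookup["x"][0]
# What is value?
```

Answer: 57

Derivation:
Trace (tracking value):
lookup = {'z': {'a': 30}, 'x': [27, 24, 1]}  # -> lookup = {'z': {'a': 30}, 'x': [27, 24, 1]}
value = lookup['z']['a'] + lookup['x'][0]  # -> value = 57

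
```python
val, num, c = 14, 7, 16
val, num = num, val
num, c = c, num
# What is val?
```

Trace (tracking val):
val, num, c = (14, 7, 16)  # -> val = 14, num = 7, c = 16
val, num = (num, val)  # -> val = 7, num = 14
num, c = (c, num)  # -> num = 16, c = 14

Answer: 7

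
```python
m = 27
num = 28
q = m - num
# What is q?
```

Answer: -1

Derivation:
Trace (tracking q):
m = 27  # -> m = 27
num = 28  # -> num = 28
q = m - num  # -> q = -1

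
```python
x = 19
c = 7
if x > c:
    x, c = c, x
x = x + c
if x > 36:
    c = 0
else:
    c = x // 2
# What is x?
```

Trace (tracking x):
x = 19  # -> x = 19
c = 7  # -> c = 7
if x > c:  # condition is True
    x, c = (c, x)  # -> x = 7, c = 19
x = x + c  # -> x = 26
if x > 36:  # condition is False
else:
    c = x // 2  # -> c = 13

Answer: 26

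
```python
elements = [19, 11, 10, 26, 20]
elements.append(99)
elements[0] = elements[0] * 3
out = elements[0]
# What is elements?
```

Trace (tracking elements):
elements = [19, 11, 10, 26, 20]  # -> elements = [19, 11, 10, 26, 20]
elements.append(99)  # -> elements = [19, 11, 10, 26, 20, 99]
elements[0] = elements[0] * 3  # -> elements = [57, 11, 10, 26, 20, 99]
out = elements[0]  # -> out = 57

Answer: [57, 11, 10, 26, 20, 99]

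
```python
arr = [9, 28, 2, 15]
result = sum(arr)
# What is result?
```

Trace (tracking result):
arr = [9, 28, 2, 15]  # -> arr = [9, 28, 2, 15]
result = sum(arr)  # -> result = 54

Answer: 54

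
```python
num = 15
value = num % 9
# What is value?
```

Answer: 6

Derivation:
Trace (tracking value):
num = 15  # -> num = 15
value = num % 9  # -> value = 6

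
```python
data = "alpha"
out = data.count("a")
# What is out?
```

Trace (tracking out):
data = 'alpha'  # -> data = 'alpha'
out = data.count('a')  # -> out = 2

Answer: 2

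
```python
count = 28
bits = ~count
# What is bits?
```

Trace (tracking bits):
count = 28  # -> count = 28
bits = ~count  # -> bits = -29

Answer: -29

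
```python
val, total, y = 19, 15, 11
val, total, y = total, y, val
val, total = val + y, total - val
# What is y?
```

Answer: 19

Derivation:
Trace (tracking y):
val, total, y = (19, 15, 11)  # -> val = 19, total = 15, y = 11
val, total, y = (total, y, val)  # -> val = 15, total = 11, y = 19
val, total = (val + y, total - val)  # -> val = 34, total = -4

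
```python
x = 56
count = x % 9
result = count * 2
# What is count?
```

Trace (tracking count):
x = 56  # -> x = 56
count = x % 9  # -> count = 2
result = count * 2  # -> result = 4

Answer: 2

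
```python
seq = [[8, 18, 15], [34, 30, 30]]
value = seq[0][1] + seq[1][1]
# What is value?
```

Trace (tracking value):
seq = [[8, 18, 15], [34, 30, 30]]  # -> seq = [[8, 18, 15], [34, 30, 30]]
value = seq[0][1] + seq[1][1]  # -> value = 48

Answer: 48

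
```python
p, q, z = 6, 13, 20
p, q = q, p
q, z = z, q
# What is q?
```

Answer: 20

Derivation:
Trace (tracking q):
p, q, z = (6, 13, 20)  # -> p = 6, q = 13, z = 20
p, q = (q, p)  # -> p = 13, q = 6
q, z = (z, q)  # -> q = 20, z = 6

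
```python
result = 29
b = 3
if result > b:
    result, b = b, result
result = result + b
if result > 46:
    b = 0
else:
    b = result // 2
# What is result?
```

Answer: 32

Derivation:
Trace (tracking result):
result = 29  # -> result = 29
b = 3  # -> b = 3
if result > b:  # condition is True
    result, b = (b, result)  # -> result = 3, b = 29
result = result + b  # -> result = 32
if result > 46:  # condition is False
else:
    b = result // 2  # -> b = 16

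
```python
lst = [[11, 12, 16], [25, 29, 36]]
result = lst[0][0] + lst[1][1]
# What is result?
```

Answer: 40

Derivation:
Trace (tracking result):
lst = [[11, 12, 16], [25, 29, 36]]  # -> lst = [[11, 12, 16], [25, 29, 36]]
result = lst[0][0] + lst[1][1]  # -> result = 40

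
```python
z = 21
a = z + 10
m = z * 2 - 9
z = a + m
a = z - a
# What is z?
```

Trace (tracking z):
z = 21  # -> z = 21
a = z + 10  # -> a = 31
m = z * 2 - 9  # -> m = 33
z = a + m  # -> z = 64
a = z - a  # -> a = 33

Answer: 64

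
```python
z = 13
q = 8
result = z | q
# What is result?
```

Answer: 13

Derivation:
Trace (tracking result):
z = 13  # -> z = 13
q = 8  # -> q = 8
result = z | q  # -> result = 13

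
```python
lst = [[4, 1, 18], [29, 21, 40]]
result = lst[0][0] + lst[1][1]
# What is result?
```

Trace (tracking result):
lst = [[4, 1, 18], [29, 21, 40]]  # -> lst = [[4, 1, 18], [29, 21, 40]]
result = lst[0][0] + lst[1][1]  # -> result = 25

Answer: 25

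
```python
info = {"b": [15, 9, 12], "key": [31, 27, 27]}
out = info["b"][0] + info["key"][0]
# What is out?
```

Answer: 46

Derivation:
Trace (tracking out):
info = {'b': [15, 9, 12], 'key': [31, 27, 27]}  # -> info = {'b': [15, 9, 12], 'key': [31, 27, 27]}
out = info['b'][0] + info['key'][0]  # -> out = 46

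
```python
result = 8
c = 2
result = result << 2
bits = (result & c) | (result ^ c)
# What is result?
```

Trace (tracking result):
result = 8  # -> result = 8
c = 2  # -> c = 2
result = result << 2  # -> result = 32
bits = result & c | result ^ c  # -> bits = 34

Answer: 32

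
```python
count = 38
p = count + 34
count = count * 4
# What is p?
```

Answer: 72

Derivation:
Trace (tracking p):
count = 38  # -> count = 38
p = count + 34  # -> p = 72
count = count * 4  # -> count = 152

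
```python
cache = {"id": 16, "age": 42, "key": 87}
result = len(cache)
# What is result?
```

Trace (tracking result):
cache = {'id': 16, 'age': 42, 'key': 87}  # -> cache = {'id': 16, 'age': 42, 'key': 87}
result = len(cache)  # -> result = 3

Answer: 3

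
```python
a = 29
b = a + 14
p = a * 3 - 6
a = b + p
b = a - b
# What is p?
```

Answer: 81

Derivation:
Trace (tracking p):
a = 29  # -> a = 29
b = a + 14  # -> b = 43
p = a * 3 - 6  # -> p = 81
a = b + p  # -> a = 124
b = a - b  # -> b = 81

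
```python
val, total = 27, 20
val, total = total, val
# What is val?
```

Trace (tracking val):
val, total = (27, 20)  # -> val = 27, total = 20
val, total = (total, val)  # -> val = 20, total = 27

Answer: 20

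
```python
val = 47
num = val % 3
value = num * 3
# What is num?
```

Trace (tracking num):
val = 47  # -> val = 47
num = val % 3  # -> num = 2
value = num * 3  # -> value = 6

Answer: 2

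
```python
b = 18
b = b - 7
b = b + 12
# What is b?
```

Answer: 23

Derivation:
Trace (tracking b):
b = 18  # -> b = 18
b = b - 7  # -> b = 11
b = b + 12  # -> b = 23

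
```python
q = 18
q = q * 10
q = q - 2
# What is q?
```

Trace (tracking q):
q = 18  # -> q = 18
q = q * 10  # -> q = 180
q = q - 2  # -> q = 178

Answer: 178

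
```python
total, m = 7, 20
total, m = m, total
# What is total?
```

Trace (tracking total):
total, m = (7, 20)  # -> total = 7, m = 20
total, m = (m, total)  # -> total = 20, m = 7

Answer: 20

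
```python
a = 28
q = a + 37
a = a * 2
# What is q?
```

Trace (tracking q):
a = 28  # -> a = 28
q = a + 37  # -> q = 65
a = a * 2  # -> a = 56

Answer: 65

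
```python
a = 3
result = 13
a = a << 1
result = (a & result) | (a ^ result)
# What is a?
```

Trace (tracking a):
a = 3  # -> a = 3
result = 13  # -> result = 13
a = a << 1  # -> a = 6
result = a & result | a ^ result  # -> result = 15

Answer: 6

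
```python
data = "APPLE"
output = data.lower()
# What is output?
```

Trace (tracking output):
data = 'APPLE'  # -> data = 'APPLE'
output = data.lower()  # -> output = 'apple'

Answer: 'apple'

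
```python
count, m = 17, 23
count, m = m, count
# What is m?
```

Trace (tracking m):
count, m = (17, 23)  # -> count = 17, m = 23
count, m = (m, count)  # -> count = 23, m = 17

Answer: 17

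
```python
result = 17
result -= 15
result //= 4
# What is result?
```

Answer: 0

Derivation:
Trace (tracking result):
result = 17  # -> result = 17
result -= 15  # -> result = 2
result //= 4  # -> result = 0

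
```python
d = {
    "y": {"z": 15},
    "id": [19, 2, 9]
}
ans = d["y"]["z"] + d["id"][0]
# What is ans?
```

Answer: 34

Derivation:
Trace (tracking ans):
d = {'y': {'z': 15}, 'id': [19, 2, 9]}  # -> d = {'y': {'z': 15}, 'id': [19, 2, 9]}
ans = d['y']['z'] + d['id'][0]  # -> ans = 34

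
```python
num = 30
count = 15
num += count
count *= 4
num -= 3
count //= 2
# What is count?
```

Answer: 30

Derivation:
Trace (tracking count):
num = 30  # -> num = 30
count = 15  # -> count = 15
num += count  # -> num = 45
count *= 4  # -> count = 60
num -= 3  # -> num = 42
count //= 2  # -> count = 30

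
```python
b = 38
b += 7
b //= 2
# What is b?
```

Trace (tracking b):
b = 38  # -> b = 38
b += 7  # -> b = 45
b //= 2  # -> b = 22

Answer: 22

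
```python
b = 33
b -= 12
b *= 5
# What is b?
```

Answer: 105

Derivation:
Trace (tracking b):
b = 33  # -> b = 33
b -= 12  # -> b = 21
b *= 5  # -> b = 105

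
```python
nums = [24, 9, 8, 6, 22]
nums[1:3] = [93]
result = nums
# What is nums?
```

Trace (tracking nums):
nums = [24, 9, 8, 6, 22]  # -> nums = [24, 9, 8, 6, 22]
nums[1:3] = [93]  # -> nums = [24, 93, 6, 22]
result = nums  # -> result = [24, 93, 6, 22]

Answer: [24, 93, 6, 22]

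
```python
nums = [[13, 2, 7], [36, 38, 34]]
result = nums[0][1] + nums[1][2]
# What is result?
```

Trace (tracking result):
nums = [[13, 2, 7], [36, 38, 34]]  # -> nums = [[13, 2, 7], [36, 38, 34]]
result = nums[0][1] + nums[1][2]  # -> result = 36

Answer: 36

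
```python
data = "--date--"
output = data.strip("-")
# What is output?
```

Answer: 'date'

Derivation:
Trace (tracking output):
data = '--date--'  # -> data = '--date--'
output = data.strip('-')  # -> output = 'date'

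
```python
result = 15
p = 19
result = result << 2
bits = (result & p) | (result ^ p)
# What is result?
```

Answer: 60

Derivation:
Trace (tracking result):
result = 15  # -> result = 15
p = 19  # -> p = 19
result = result << 2  # -> result = 60
bits = result & p | result ^ p  # -> bits = 63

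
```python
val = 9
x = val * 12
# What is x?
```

Answer: 108

Derivation:
Trace (tracking x):
val = 9  # -> val = 9
x = val * 12  # -> x = 108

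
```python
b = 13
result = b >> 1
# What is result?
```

Answer: 6

Derivation:
Trace (tracking result):
b = 13  # -> b = 13
result = b >> 1  # -> result = 6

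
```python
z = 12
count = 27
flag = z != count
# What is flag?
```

Trace (tracking flag):
z = 12  # -> z = 12
count = 27  # -> count = 27
flag = z != count  # -> flag = True

Answer: True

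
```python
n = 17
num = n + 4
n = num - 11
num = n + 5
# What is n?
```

Trace (tracking n):
n = 17  # -> n = 17
num = n + 4  # -> num = 21
n = num - 11  # -> n = 10
num = n + 5  # -> num = 15

Answer: 10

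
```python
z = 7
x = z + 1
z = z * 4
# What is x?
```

Trace (tracking x):
z = 7  # -> z = 7
x = z + 1  # -> x = 8
z = z * 4  # -> z = 28

Answer: 8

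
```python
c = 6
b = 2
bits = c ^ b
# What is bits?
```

Trace (tracking bits):
c = 6  # -> c = 6
b = 2  # -> b = 2
bits = c ^ b  # -> bits = 4

Answer: 4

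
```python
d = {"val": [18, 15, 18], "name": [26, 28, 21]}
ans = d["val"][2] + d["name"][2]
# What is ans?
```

Answer: 39

Derivation:
Trace (tracking ans):
d = {'val': [18, 15, 18], 'name': [26, 28, 21]}  # -> d = {'val': [18, 15, 18], 'name': [26, 28, 21]}
ans = d['val'][2] + d['name'][2]  # -> ans = 39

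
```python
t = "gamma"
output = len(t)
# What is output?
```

Trace (tracking output):
t = 'gamma'  # -> t = 'gamma'
output = len(t)  # -> output = 5

Answer: 5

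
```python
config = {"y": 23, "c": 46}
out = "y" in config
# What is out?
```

Trace (tracking out):
config = {'y': 23, 'c': 46}  # -> config = {'y': 23, 'c': 46}
out = 'y' in config  # -> out = True

Answer: True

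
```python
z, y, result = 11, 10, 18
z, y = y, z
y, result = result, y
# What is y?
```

Answer: 18

Derivation:
Trace (tracking y):
z, y, result = (11, 10, 18)  # -> z = 11, y = 10, result = 18
z, y = (y, z)  # -> z = 10, y = 11
y, result = (result, y)  # -> y = 18, result = 11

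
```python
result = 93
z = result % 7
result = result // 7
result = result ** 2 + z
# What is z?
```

Answer: 2

Derivation:
Trace (tracking z):
result = 93  # -> result = 93
z = result % 7  # -> z = 2
result = result // 7  # -> result = 13
result = result ** 2 + z  # -> result = 171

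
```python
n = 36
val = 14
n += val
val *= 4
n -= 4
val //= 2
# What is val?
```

Answer: 28

Derivation:
Trace (tracking val):
n = 36  # -> n = 36
val = 14  # -> val = 14
n += val  # -> n = 50
val *= 4  # -> val = 56
n -= 4  # -> n = 46
val //= 2  # -> val = 28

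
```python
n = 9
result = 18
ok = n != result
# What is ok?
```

Answer: True

Derivation:
Trace (tracking ok):
n = 9  # -> n = 9
result = 18  # -> result = 18
ok = n != result  # -> ok = True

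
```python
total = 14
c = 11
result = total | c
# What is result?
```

Trace (tracking result):
total = 14  # -> total = 14
c = 11  # -> c = 11
result = total | c  # -> result = 15

Answer: 15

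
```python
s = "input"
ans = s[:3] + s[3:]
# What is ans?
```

Trace (tracking ans):
s = 'input'  # -> s = 'input'
ans = s[:3] + s[3:]  # -> ans = 'input'

Answer: 'input'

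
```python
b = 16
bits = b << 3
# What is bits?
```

Trace (tracking bits):
b = 16  # -> b = 16
bits = b << 3  # -> bits = 128

Answer: 128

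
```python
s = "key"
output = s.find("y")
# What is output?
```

Trace (tracking output):
s = 'key'  # -> s = 'key'
output = s.find('y')  # -> output = 2

Answer: 2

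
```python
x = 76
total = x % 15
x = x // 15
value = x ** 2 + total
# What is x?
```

Answer: 5

Derivation:
Trace (tracking x):
x = 76  # -> x = 76
total = x % 15  # -> total = 1
x = x // 15  # -> x = 5
value = x ** 2 + total  # -> value = 26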